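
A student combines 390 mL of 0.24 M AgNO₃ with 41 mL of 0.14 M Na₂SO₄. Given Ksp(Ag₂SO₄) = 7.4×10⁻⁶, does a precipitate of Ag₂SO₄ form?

Yes

Total volume after mixing = 390 + 41 = 431 mL.
[Ag⁺] = (0.24)(390)/431 = 0.22 M
[SO₄²⁻] = (0.14)(41)/431 = 1.3×10⁻² M
Q = [Ag⁺]^2[SO₄²⁻] = 6.3×10⁻⁴
Because Q > Ksp (6.3×10⁻⁴ vs 7.4×10⁻⁶), a precipitate of Ag₂SO₄ forms.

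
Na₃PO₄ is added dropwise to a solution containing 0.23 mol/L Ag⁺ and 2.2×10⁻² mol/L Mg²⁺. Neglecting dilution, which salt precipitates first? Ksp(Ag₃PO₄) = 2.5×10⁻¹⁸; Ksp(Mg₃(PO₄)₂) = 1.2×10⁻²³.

Precipitation begins when Q = Ksp.
For Ag₃PO₄: [PO₄³⁻] = (Ksp/[Ag⁺]^3) = 2.1×10⁻¹⁶ mol/L
For Mg₃(PO₄)₂: [PO₄³⁻] = (Ksp/[Mg²⁺]^3)^(1/2) = 1.1×10⁻⁹ mol/L
The smaller threshold [PO₄³⁻] is reached first, so Ag₃PO₄ precipitates first.

Ag₃PO₄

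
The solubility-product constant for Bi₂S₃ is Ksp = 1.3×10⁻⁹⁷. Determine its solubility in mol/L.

1.6×10⁻²⁰ M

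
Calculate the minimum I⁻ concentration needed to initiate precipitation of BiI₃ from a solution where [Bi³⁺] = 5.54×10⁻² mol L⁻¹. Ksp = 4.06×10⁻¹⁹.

1.94×10⁻⁶ M

The threshold for precipitation is Q = Ksp.
BiI₃(s) ⇌ Bi³⁺(aq) + 3 I⁻(aq)
Ksp = [Bi³⁺][I⁻]^3 = [I⁻]^3(5.54×10⁻²)
[I⁻]^3 = 4.06×10⁻¹⁹ / (5.54×10⁻²) = 7.33×10⁻¹⁸
[I⁻] = 1.94×10⁻⁶ mol L⁻¹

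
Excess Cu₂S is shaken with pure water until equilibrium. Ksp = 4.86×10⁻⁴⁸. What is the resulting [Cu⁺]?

Cu₂S(s) ⇌ 2 Cu⁺(aq) + S²⁻(aq)
For each mole of Cu₂S that dissolves per liter, [Cu⁺] = 2s and [S²⁻] = s; let s denote this solubility.
Ksp = [Cu⁺]^2[S²⁻] = (2s)^2 · s = 4s^3 = 4.86×10⁻⁴⁸
s = 1.07×10⁻¹⁶ mol/L
[Cu⁺] = 2s = 2.13×10⁻¹⁶ mol/L

2.13×10⁻¹⁶ M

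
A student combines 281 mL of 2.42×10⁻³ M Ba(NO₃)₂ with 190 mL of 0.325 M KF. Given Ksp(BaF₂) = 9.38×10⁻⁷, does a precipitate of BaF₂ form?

After mixing, V = 281 mL + 190 mL = 471 mL.
[Ba²⁺] = (2.42×10⁻³)(281)/471 = 1.44×10⁻³ M
[F⁻] = (0.325)(190)/471 = 0.131 M
Q = [Ba²⁺][F⁻]^2 = 2.48×10⁻⁵
Because Q > Ksp (2.48×10⁻⁵ vs 9.38×10⁻⁷), a precipitate of BaF₂ forms.

Yes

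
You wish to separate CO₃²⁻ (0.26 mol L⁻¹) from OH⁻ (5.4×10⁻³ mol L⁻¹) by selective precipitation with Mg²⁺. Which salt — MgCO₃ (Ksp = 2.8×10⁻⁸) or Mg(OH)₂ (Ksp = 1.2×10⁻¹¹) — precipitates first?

MgCO₃

The threshold for precipitation is Q = Ksp.
For MgCO₃: [Mg²⁺] = (Ksp/[CO₃²⁻]) = 1.1×10⁻⁷ mol L⁻¹
For Mg(OH)₂: [Mg²⁺] = (Ksp/[OH⁻]^2) = 4.1×10⁻⁷ mol L⁻¹
Since MgCO₃ needs less Mg²⁺ to reach saturation, it precipitates first.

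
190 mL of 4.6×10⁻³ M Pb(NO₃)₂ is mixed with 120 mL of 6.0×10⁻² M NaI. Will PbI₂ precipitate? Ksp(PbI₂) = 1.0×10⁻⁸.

Yes

After mixing, V = 190 mL + 120 mL = 310 mL.
[Pb²⁺] = (4.6×10⁻³)(190)/310 = 2.8×10⁻³ M
[I⁻] = (6.0×10⁻²)(120)/310 = 2.3×10⁻² M
Q = [Pb²⁺][I⁻]^2 = 1.5×10⁻⁶
Because Q > Ksp (1.5×10⁻⁶ vs 1.0×10⁻⁸), a precipitate of PbI₂ forms.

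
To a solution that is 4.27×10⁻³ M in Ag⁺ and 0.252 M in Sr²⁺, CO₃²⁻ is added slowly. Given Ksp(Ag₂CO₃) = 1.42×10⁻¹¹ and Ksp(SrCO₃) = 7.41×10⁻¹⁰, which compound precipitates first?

Precipitation of each salt begins when its ion product equals Ksp.
For Ag₂CO₃: [CO₃²⁻] = (Ksp/[Ag⁺]^2) = 7.79×10⁻⁷ M
For SrCO₃: [CO₃²⁻] = (Ksp/[Sr²⁺]) = 2.94×10⁻⁹ M
Since SrCO₃ needs less CO₃²⁻ to reach saturation, it precipitates first.

SrCO₃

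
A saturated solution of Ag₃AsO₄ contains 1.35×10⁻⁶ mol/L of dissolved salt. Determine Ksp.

Ksp = 8.97×10⁻²³

Ag₃AsO₄(s) ⇌ 3 Ag⁺(aq) + AsO₄³⁻(aq)
For each mole of Ag₃AsO₄ that dissolves per liter, [Ag⁺] = 3s and [AsO₄³⁻] = s; let s denote this solubility.
Ksp = [Ag⁺]^3[AsO₄³⁻] = (3s)^3 · s = 27s^4
Ksp = 27 × (1.35×10⁻⁶)^4 = 8.97×10⁻²³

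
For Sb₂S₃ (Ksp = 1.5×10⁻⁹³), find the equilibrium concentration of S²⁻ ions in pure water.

3.2×10⁻¹⁹ M

Sb₂S₃(s) ⇌ 2 Sb³⁺(aq) + 3 S²⁻(aq)
Let s be the molar solubility. Then [Sb³⁺] = 2s and [S²⁻] = 3s.
Ksp = [Sb³⁺]^2[S²⁻]^3 = (2s)^2 · (3s)^3 = 108s^5 = 1.5×10⁻⁹³
s = 1.1×10⁻¹⁹ mol/L
[S²⁻] = 3s = 3.2×10⁻¹⁹ mol/L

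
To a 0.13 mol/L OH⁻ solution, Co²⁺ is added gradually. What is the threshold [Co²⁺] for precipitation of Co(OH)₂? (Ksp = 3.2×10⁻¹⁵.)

Each salt precipitates once Q = Ksp for that salt.
Co(OH)₂(s) ⇌ Co²⁺(aq) + 2 OH⁻(aq)
Ksp = [Co²⁺][OH⁻]^2 = [Co²⁺](0.13)^2
[Co²⁺] = 3.2×10⁻¹⁵ / (0.13)^2 = 1.9×10⁻¹³
[Co²⁺] = 1.9×10⁻¹³ mol/L

1.9×10⁻¹³ M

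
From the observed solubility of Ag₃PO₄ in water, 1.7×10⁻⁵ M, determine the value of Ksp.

Ag₃PO₄(s) ⇌ 3 Ag⁺(aq) + PO₄³⁻(aq)
With molar solubility s: [Ag⁺] = 3s, [PO₄³⁻] = s.
Ksp = [Ag⁺]^3[PO₄³⁻] = (3s)^3 · s = 27s^4
Ksp = 27 × (1.7×10⁻⁵)^4 = 2.3×10⁻¹⁸

Ksp = 2.3×10⁻¹⁸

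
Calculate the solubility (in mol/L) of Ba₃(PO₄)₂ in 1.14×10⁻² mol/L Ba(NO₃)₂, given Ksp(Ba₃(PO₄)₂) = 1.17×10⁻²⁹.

Ba₃(PO₄)₂(s) ⇌ 3 Ba²⁺(aq) + 2 PO₄³⁻(aq)
The solution already contains Ba²⁺ at 1.14×10⁻² mol/L. Let s be the molar solubility of Ba₃(PO₄)₂.
[Ba²⁺] ≈ 1.14×10⁻² mol/L (common ion dominates); [PO₄³⁻] = 2s.
Ksp = [Ba²⁺]^3[PO₄³⁻]^2 = (1.14×10⁻²)^3(2s)^2
(2s)^2 = 1.17×10⁻²⁹ / (1.14×10⁻²)^3 = 7.90×10⁻²⁴
s = 1.41×10⁻¹² mol/L

1.41×10⁻¹² M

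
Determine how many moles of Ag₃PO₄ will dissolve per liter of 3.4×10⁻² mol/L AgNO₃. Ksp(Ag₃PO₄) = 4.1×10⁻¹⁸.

1.0×10⁻¹³ M

Ag₃PO₄(s) ⇌ 3 Ag⁺(aq) + PO₄³⁻(aq)
Let s be the solubility of Ag₃PO₄ here. The common ion gives [Ag⁺] ≈ 3.4×10⁻² mol/L, and [PO₄³⁻] = s.
Ksp = [Ag⁺]^3[PO₄³⁻] = (3.4×10⁻²)^3s
s = 4.1×10⁻¹⁸ / (3.4×10⁻²)^3 = 1.0×10⁻¹³
s = 1.0×10⁻¹³ mol/L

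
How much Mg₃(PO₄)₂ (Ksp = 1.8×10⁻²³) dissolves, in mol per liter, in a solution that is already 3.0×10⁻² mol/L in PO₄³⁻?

9.0×10⁻⁸ M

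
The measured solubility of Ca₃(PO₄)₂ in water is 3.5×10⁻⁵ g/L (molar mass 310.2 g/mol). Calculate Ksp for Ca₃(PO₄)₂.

Ksp = 2.0×10⁻³³

Convert to molarity: s = 3.5×10⁻⁵ / 310.2 = 1.128×10⁻⁷ mol/L
Ca₃(PO₄)₂(s) ⇌ 3 Ca²⁺(aq) + 2 PO₄³⁻(aq)
For each mole of Ca₃(PO₄)₂ that dissolves per liter, [Ca²⁺] = 3s and [PO₄³⁻] = 2s; let s denote this solubility.
Ksp = [Ca²⁺]^3[PO₄³⁻]^2 = (3s)^3 · (2s)^2 = 108s^5
Ksp = 108 × (1.128×10⁻⁷)^5 = 2.0×10⁻³³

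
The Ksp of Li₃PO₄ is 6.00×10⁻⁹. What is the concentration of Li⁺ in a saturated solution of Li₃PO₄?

Li₃PO₄(s) ⇌ 3 Li⁺(aq) + PO₄³⁻(aq)
Let s be the molar solubility. Then [Li⁺] = 3s and [PO₄³⁻] = s.
Ksp = [Li⁺]^3[PO₄³⁻] = (3s)^3 · s = 27s^4 = 6.00×10⁻⁹
s = 3.86×10⁻³ mol L⁻¹
[Li⁺] = 3s = 1.16×10⁻² mol L⁻¹

1.16×10⁻² M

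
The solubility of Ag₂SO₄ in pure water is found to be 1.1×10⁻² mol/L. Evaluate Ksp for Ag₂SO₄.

Ksp = 5.3×10⁻⁶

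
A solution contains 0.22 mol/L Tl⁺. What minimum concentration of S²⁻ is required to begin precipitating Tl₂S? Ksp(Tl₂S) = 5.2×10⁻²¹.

1.1×10⁻¹⁹ M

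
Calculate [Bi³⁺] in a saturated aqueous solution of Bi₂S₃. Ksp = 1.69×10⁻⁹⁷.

3.47×10⁻²⁰ M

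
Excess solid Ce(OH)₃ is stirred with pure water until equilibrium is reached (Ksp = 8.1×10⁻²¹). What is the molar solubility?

4.2×10⁻⁶ M

Ce(OH)₃(s) ⇌ Ce³⁺(aq) + 3 OH⁻(aq)
Let s be the molar solubility. Then [Ce³⁺] = s and [OH⁻] = 3s.
Ksp = [Ce³⁺][OH⁻]^3 = s · (3s)^3 = 27s^4
27s^4 = 8.1×10⁻²¹  ⇒  s^4 = 3.0×10⁻²²
s = (3.0×10⁻²²)^(1/4) = 4.2×10⁻⁶ mol L⁻¹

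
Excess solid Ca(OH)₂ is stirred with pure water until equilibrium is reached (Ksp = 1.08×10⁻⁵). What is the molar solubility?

1.39×10⁻² M

Ca(OH)₂(s) ⇌ Ca²⁺(aq) + 2 OH⁻(aq)
With molar solubility s: [Ca²⁺] = s, [OH⁻] = 2s.
Ksp = [Ca²⁺][OH⁻]^2 = s · (2s)^2 = 4s^3
4s^3 = 1.08×10⁻⁵  ⇒  s^3 = 2.70×10⁻⁶
s = (2.70×10⁻⁶)^(1/3) = 1.39×10⁻² mol/L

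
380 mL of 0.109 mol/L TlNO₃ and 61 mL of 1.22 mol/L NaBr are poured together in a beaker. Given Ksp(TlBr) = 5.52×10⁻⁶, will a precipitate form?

The combined volume is 441 mL.
[Tl⁺] = (0.109)(380)/441 = 9.39×10⁻² mol/L
[Br⁻] = (1.22)(61)/441 = 0.169 mol/L
Q = [Tl⁺][Br⁻] = 1.58×10⁻²
Q = 1.58×10⁻² > Ksp = 5.52×10⁻⁶, so the solution is supersaturated and TlBr precipitates.

Yes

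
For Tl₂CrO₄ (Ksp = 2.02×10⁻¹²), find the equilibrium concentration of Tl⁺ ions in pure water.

1.59×10⁻⁴ M

Tl₂CrO₄(s) ⇌ 2 Tl⁺(aq) + CrO₄²⁻(aq)
Let s be the molar solubility. Then [Tl⁺] = 2s and [CrO₄²⁻] = s.
Ksp = [Tl⁺]^2[CrO₄²⁻] = (2s)^2 · s = 4s^3 = 2.02×10⁻¹²
s = 7.96×10⁻⁵ mol L⁻¹
[Tl⁺] = 2s = 1.59×10⁻⁴ mol L⁻¹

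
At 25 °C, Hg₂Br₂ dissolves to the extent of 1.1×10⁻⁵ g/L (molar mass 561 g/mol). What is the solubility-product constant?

s = (1.1×10⁻⁵ g L⁻¹)/(561 g mol⁻¹) = 1.961×10⁻⁸ M
Hg₂Br₂(s) ⇌ Hg₂²⁺(aq) + 2 Br⁻(aq)
With molar solubility s: [Hg₂²⁺] = s, [Br⁻] = 2s.
Ksp = [Hg₂²⁺][Br⁻]^2 = s · (2s)^2 = 4s^3
Ksp = 4 × (1.961×10⁻⁸)^3 = 3.0×10⁻²³

Ksp = 3.0×10⁻²³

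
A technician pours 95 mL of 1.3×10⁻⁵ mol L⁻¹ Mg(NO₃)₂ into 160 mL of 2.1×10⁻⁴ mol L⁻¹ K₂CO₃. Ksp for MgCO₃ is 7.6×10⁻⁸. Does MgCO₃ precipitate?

No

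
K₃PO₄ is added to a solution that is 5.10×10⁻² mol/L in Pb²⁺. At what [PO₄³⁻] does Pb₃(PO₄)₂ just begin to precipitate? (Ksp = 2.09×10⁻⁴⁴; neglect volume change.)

1.26×10⁻²⁰ M

Precipitation begins when Q = Ksp.
Pb₃(PO₄)₂(s) ⇌ 3 Pb²⁺(aq) + 2 PO₄³⁻(aq)
Ksp = [Pb²⁺]^3[PO₄³⁻]^2 = [PO₄³⁻]^2(5.10×10⁻²)^3
[PO₄³⁻]^2 = 2.09×10⁻⁴⁴ / (5.10×10⁻²)^3 = 1.58×10⁻⁴⁰
[PO₄³⁻] = 1.26×10⁻²⁰ mol/L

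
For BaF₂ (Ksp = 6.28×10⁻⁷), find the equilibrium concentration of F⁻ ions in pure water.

1.08×10⁻² M

BaF₂(s) ⇌ Ba²⁺(aq) + 2 F⁻(aq)
If s mol/L of BaF₂ dissolves, [Ba²⁺] = s and [F⁻] = 2s.
Ksp = [Ba²⁺][F⁻]^2 = s · (2s)^2 = 4s^3 = 6.28×10⁻⁷
s = 5.39×10⁻³ mol L⁻¹
[F⁻] = 2s = 1.08×10⁻² mol L⁻¹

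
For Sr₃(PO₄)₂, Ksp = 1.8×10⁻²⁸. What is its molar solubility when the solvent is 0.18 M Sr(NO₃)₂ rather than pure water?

Sr₃(PO₄)₂(s) ⇌ 3 Sr²⁺(aq) + 2 PO₄³⁻(aq)
Sr²⁺ is already present at 0.18 M. If s mol/L of Sr₃(PO₄)₂ dissolves, [PO₄³⁻] = 2s while [Sr²⁺] ≈ 0.18 M.
Ksp = [Sr²⁺]^3[PO₄³⁻]^2 = (0.18)^3(2s)^2
(2s)^2 = 1.8×10⁻²⁸ / (0.18)^3 = 3.1×10⁻²⁶
s = 8.8×10⁻¹⁴ M

8.8×10⁻¹⁴ M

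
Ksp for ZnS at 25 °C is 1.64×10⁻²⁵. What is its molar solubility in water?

ZnS(s) ⇌ Zn²⁺(aq) + S²⁻(aq)
Let s be the molar solubility. Then [Zn²⁺] = s and [S²⁻] = s.
Ksp = [Zn²⁺][S²⁻] = s · s = s^2
s^2 = 1.64×10⁻²⁵
s = 4.05×10⁻¹³ M

4.05×10⁻¹³ M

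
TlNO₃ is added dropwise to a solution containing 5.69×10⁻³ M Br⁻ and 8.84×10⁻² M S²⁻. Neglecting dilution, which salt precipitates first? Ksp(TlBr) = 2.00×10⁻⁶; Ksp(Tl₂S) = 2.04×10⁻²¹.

Tl₂S

Precipitation of each salt begins when its ion product equals Ksp.
For TlBr: [Tl⁺] = (Ksp/[Br⁻]) = 3.51×10⁻⁴ M
For Tl₂S: [Tl⁺] = (Ksp/[S²⁻])^(1/2) = 1.52×10⁻¹⁰ M
The smaller threshold [Tl⁺] is reached first, so Tl₂S precipitates first.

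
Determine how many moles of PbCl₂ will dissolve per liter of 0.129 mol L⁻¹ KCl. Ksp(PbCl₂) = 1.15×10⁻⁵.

PbCl₂(s) ⇌ Pb²⁺(aq) + 2 Cl⁻(aq)
Cl⁻ is already present at 0.129 mol L⁻¹. If s mol/L of PbCl₂ dissolves, [Pb²⁺] = s while [Cl⁻] ≈ 0.129 mol L⁻¹.
Ksp = [Pb²⁺][Cl⁻]^2 = s(0.129)^2
s = 1.15×10⁻⁵ / (0.129)^2 = 6.91×10⁻⁴
s = 6.91×10⁻⁴ mol L⁻¹

6.91×10⁻⁴ M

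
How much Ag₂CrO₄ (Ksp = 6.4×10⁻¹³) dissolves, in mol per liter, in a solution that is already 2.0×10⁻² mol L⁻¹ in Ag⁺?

Ag₂CrO₄(s) ⇌ 2 Ag⁺(aq) + CrO₄²⁻(aq)
Let s be the solubility of Ag₂CrO₄ here. The common ion gives [Ag⁺] ≈ 2.0×10⁻² mol L⁻¹, and [CrO₄²⁻] = s.
Ksp = [Ag⁺]^2[CrO₄²⁻] = (2.0×10⁻²)^2s
s = 6.4×10⁻¹³ / (2.0×10⁻²)^2 = 1.6×10⁻⁹
s = 1.6×10⁻⁹ mol L⁻¹

1.6×10⁻⁹ M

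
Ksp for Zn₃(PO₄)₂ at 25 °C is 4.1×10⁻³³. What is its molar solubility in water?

1.3×10⁻⁷ M

Zn₃(PO₄)₂(s) ⇌ 3 Zn²⁺(aq) + 2 PO₄³⁻(aq)
For each mole of Zn₃(PO₄)₂ that dissolves per liter, [Zn²⁺] = 3s and [PO₄³⁻] = 2s; let s denote this solubility.
Ksp = [Zn²⁺]^3[PO₄³⁻]^2 = (3s)^3 · (2s)^2 = 108s^5
108s^5 = 4.1×10⁻³³  ⇒  s^5 = 3.8×10⁻³⁵
Taking the 5th root, s = 1.3×10⁻⁷ M.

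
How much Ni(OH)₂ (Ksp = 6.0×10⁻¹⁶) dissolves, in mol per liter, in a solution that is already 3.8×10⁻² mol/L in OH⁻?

Ni(OH)₂(s) ⇌ Ni²⁺(aq) + 2 OH⁻(aq)
With OH⁻ already at 3.8×10⁻² mol/L and s small, take [OH⁻] ≈ 3.8×10⁻² mol/L and [Ni²⁺] = s.
Ksp = [Ni²⁺][OH⁻]^2 = s(3.8×10⁻²)^2
s = 6.0×10⁻¹⁶ / (3.8×10⁻²)^2 = 4.2×10⁻¹³
s = 4.2×10⁻¹³ mol/L

4.2×10⁻¹³ M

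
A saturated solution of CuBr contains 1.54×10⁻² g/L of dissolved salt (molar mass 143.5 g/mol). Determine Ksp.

Ksp = 1.15×10⁻⁸

Convert to molarity: s = 1.54×10⁻² / 143.5 = 1.0732×10⁻⁴ mol/L
CuBr(s) ⇌ Cu⁺(aq) + Br⁻(aq)
If s mol/L of CuBr dissolves, [Cu⁺] = s and [Br⁻] = s.
Ksp = [Cu⁺][Br⁻] = s · s = s^2
Ksp = (1.0732×10⁻⁴)^2 = 1.15×10⁻⁸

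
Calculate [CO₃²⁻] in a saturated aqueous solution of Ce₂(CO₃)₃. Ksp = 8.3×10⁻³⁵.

1.8×10⁻⁷ M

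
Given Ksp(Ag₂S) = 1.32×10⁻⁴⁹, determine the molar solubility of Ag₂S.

Ag₂S(s) ⇌ 2 Ag⁺(aq) + S²⁻(aq)
Call the molar solubility s, so that [Ag⁺] = 2s and [S²⁻] = s.
Ksp = [Ag⁺]^2[S²⁻] = (2s)^2 · s = 4s^3
4s^3 = 1.32×10⁻⁴⁹  ⇒  s^3 = 3.30×10⁻⁵⁰
Taking the 3rd root, s = 3.21×10⁻¹⁷ mol L⁻¹.

3.21×10⁻¹⁷ M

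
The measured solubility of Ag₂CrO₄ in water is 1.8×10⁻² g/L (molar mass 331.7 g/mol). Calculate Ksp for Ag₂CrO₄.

Ksp = 6.4×10⁻¹³

s = (1.8×10⁻² g L⁻¹)/(331.7 g mol⁻¹) = 5.427×10⁻⁵ M
Ag₂CrO₄(s) ⇌ 2 Ag⁺(aq) + CrO₄²⁻(aq)
If s mol/L of Ag₂CrO₄ dissolves, [Ag⁺] = 2s and [CrO₄²⁻] = s.
Ksp = [Ag⁺]^2[CrO₄²⁻] = (2s)^2 · s = 4s^3
Ksp = 4 × (5.427×10⁻⁵)^3 = 6.4×10⁻¹³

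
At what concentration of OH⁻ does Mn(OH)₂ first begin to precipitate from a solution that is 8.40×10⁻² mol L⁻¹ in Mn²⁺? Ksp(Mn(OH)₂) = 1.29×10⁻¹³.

A salt starts to precipitate once the ion product Q reaches its Ksp.
Mn(OH)₂(s) ⇌ Mn²⁺(aq) + 2 OH⁻(aq)
Ksp = [Mn²⁺][OH⁻]^2 = [OH⁻]^2(8.40×10⁻²)
[OH⁻]^2 = 1.29×10⁻¹³ / (8.40×10⁻²) = 1.54×10⁻¹²
[OH⁻] = 1.24×10⁻⁶ mol L⁻¹

1.24×10⁻⁶ M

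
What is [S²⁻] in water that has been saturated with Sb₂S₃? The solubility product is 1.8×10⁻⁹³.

Sb₂S₃(s) ⇌ 2 Sb³⁺(aq) + 3 S²⁻(aq)
If s mol/L of Sb₂S₃ dissolves, [Sb³⁺] = 2s and [S²⁻] = 3s.
Ksp = [Sb³⁺]^2[S²⁻]^3 = (2s)^2 · (3s)^3 = 108s^5 = 1.8×10⁻⁹³
s = 1.1×10⁻¹⁹ M
[S²⁻] = 3s = 3.3×10⁻¹⁹ M

3.3×10⁻¹⁹ M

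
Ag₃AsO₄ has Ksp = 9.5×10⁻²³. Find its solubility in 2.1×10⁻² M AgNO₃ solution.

1.0×10⁻¹⁷ M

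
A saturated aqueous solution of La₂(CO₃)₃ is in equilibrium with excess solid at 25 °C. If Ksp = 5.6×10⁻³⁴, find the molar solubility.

8.8×10⁻⁸ M

La₂(CO₃)₃(s) ⇌ 2 La³⁺(aq) + 3 CO₃²⁻(aq)
If s mol/L of La₂(CO₃)₃ dissolves, [La³⁺] = 2s and [CO₃²⁻] = 3s.
Ksp = [La³⁺]^2[CO₃²⁻]^3 = (2s)^2 · (3s)^3 = 108s^5
108s^5 = 5.6×10⁻³⁴  ⇒  s^5 = 5.2×10⁻³⁶
Taking the 5th root, s = 8.8×10⁻⁸ mol L⁻¹.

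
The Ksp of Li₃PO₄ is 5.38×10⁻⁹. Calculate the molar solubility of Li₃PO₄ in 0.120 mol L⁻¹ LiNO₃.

3.11×10⁻⁶ M

Li₃PO₄(s) ⇌ 3 Li⁺(aq) + PO₄³⁻(aq)
The solution already contains Li⁺ at 0.120 mol L⁻¹. Let s be the molar solubility of Li₃PO₄.
[Li⁺] ≈ 0.120 mol L⁻¹ (common ion dominates); [PO₄³⁻] = s.
Ksp = [Li⁺]^3[PO₄³⁻] = (0.120)^3s
s = 5.38×10⁻⁹ / (0.120)^3 = 3.11×10⁻⁶
s = 3.11×10⁻⁶ mol L⁻¹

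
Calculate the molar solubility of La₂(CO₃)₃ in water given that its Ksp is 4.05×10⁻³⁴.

8.22×10⁻⁸ M

La₂(CO₃)₃(s) ⇌ 2 La³⁺(aq) + 3 CO₃²⁻(aq)
With molar solubility s: [La³⁺] = 2s, [CO₃²⁻] = 3s.
Ksp = [La³⁺]^2[CO₃²⁻]^3 = (2s)^2 · (3s)^3 = 108s^5
108s^5 = 4.05×10⁻³⁴  ⇒  s^5 = 3.75×10⁻³⁶
s = (3.75×10⁻³⁶)^(1/5) = 8.22×10⁻⁸ mol L⁻¹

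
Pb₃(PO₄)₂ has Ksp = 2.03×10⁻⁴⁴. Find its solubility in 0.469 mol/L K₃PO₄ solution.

Pb₃(PO₄)₂(s) ⇌ 3 Pb²⁺(aq) + 2 PO₄³⁻(aq)
With PO₄³⁻ already at 0.469 mol/L and s small, take [PO₄³⁻] ≈ 0.469 mol/L and [Pb²⁺] = 3s.
Ksp = [Pb²⁺]^3[PO₄³⁻]^2 = (3s)^3(0.469)^2
(3s)^3 = 2.03×10⁻⁴⁴ / (0.469)^2 = 9.23×10⁻⁴⁴
s = 1.51×10⁻¹⁵ mol/L

1.51×10⁻¹⁵ M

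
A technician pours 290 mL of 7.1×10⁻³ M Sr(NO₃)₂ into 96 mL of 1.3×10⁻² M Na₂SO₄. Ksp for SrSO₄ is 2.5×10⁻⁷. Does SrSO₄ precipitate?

After mixing, V = 290 mL + 96 mL = 386 mL.
[Sr²⁺] = (7.1×10⁻³)(290)/386 = 5.3×10⁻³ M
[SO₄²⁻] = (1.3×10⁻²)(96)/386 = 3.2×10⁻³ M
Q = [Sr²⁺][SO₄²⁻] = 1.7×10⁻⁵
Because Q > Ksp (1.7×10⁻⁵ vs 2.5×10⁻⁷), a precipitate of SrSO₄ forms.

Yes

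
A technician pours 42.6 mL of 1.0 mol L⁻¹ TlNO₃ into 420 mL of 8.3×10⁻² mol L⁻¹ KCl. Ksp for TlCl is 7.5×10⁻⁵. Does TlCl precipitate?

The combined volume is 462.6 mL.
[Tl⁺] = (1.0)(42.6)/462.6 = 9.2×10⁻² mol L⁻¹
[Cl⁻] = (8.3×10⁻²)(420)/462.6 = 7.5×10⁻² mol L⁻¹
Q = [Tl⁺][Cl⁻] = 6.9×10⁻³
Q = 6.9×10⁻³ > Ksp = 7.5×10⁻⁵, so the solution is supersaturated and TlCl precipitates.

Yes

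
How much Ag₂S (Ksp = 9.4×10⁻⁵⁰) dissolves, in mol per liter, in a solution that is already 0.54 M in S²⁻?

Ag₂S(s) ⇌ 2 Ag⁺(aq) + S²⁻(aq)
Let s be the solubility of Ag₂S here. The common ion gives [S²⁻] ≈ 0.54 M, and [Ag⁺] = 2s.
Ksp = [Ag⁺]^2[S²⁻] = (2s)^2(0.54)
(2s)^2 = 9.4×10⁻⁵⁰ / (0.54) = 1.7×10⁻⁴⁹
s = 2.1×10⁻²⁵ M

2.1×10⁻²⁵ M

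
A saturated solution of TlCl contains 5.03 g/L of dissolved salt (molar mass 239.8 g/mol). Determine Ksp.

Molar solubility s = (5.03 g/L) / (239.8 g/mol) = 2.0976×10⁻² mol/L
TlCl(s) ⇌ Tl⁺(aq) + Cl⁻(aq)
For each mole of TlCl that dissolves per liter, [Tl⁺] = s and [Cl⁻] = s; let s denote this solubility.
Ksp = [Tl⁺][Cl⁻] = s · s = s^2
Ksp = (2.0976×10⁻²)^2 = 4.40×10⁻⁴

Ksp = 4.40×10⁻⁴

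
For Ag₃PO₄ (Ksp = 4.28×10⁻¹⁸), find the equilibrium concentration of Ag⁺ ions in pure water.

Ag₃PO₄(s) ⇌ 3 Ag⁺(aq) + PO₄³⁻(aq)
If s mol/L of Ag₃PO₄ dissolves, [Ag⁺] = 3s and [PO₄³⁻] = s.
Ksp = [Ag⁺]^3[PO₄³⁻] = (3s)^3 · s = 27s^4 = 4.28×10⁻¹⁸
s = 2.00×10⁻⁵ mol/L
[Ag⁺] = 3s = 5.99×10⁻⁵ mol/L

5.99×10⁻⁵ M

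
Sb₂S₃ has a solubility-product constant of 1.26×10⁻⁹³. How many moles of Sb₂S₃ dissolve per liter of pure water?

Sb₂S₃(s) ⇌ 2 Sb³⁺(aq) + 3 S²⁻(aq)
For each mole of Sb₂S₃ that dissolves per liter, [Sb³⁺] = 2s and [S²⁻] = 3s; let s denote this solubility.
Ksp = [Sb³⁺]^2[S²⁻]^3 = (2s)^2 · (3s)^3 = 108s^5
108s^5 = 1.26×10⁻⁹³  ⇒  s^5 = 1.17×10⁻⁹⁵
s = 1.03×10⁻¹⁹ mol L⁻¹

1.03×10⁻¹⁹ M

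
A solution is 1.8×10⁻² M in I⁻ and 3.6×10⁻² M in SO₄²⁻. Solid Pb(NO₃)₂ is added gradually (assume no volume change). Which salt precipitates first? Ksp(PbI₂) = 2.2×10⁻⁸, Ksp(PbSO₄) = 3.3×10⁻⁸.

PbSO₄

Precipitation of each salt begins when its ion product equals Ksp.
For PbI₂: [Pb²⁺] = (Ksp/[I⁻]^2) = 6.8×10⁻⁵ M
For PbSO₄: [Pb²⁺] = (Ksp/[SO₄²⁻]) = 9.2×10⁻⁷ M
The smaller threshold [Pb²⁺] is reached first, so PbSO₄ precipitates first.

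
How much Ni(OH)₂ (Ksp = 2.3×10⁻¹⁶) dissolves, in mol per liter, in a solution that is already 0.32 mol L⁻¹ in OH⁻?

2.2×10⁻¹⁵ M

Ni(OH)₂(s) ⇌ Ni²⁺(aq) + 2 OH⁻(aq)
OH⁻ is already present at 0.32 mol L⁻¹. If s mol/L of Ni(OH)₂ dissolves, [Ni²⁺] = s while [OH⁻] ≈ 0.32 mol L⁻¹.
Ksp = [Ni²⁺][OH⁻]^2 = s(0.32)^2
s = 2.3×10⁻¹⁶ / (0.32)^2 = 2.2×10⁻¹⁵
s = 2.2×10⁻¹⁵ mol L⁻¹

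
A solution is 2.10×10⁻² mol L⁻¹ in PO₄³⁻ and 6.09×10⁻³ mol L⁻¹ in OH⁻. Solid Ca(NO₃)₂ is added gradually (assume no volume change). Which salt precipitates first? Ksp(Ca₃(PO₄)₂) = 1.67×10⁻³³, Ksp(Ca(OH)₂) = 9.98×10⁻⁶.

A salt starts to precipitate once the ion product Q reaches its Ksp.
For Ca₃(PO₄)₂: [Ca²⁺] = (Ksp/[PO₄³⁻]^2)^(1/3) = 1.56×10⁻¹⁰ mol L⁻¹
For Ca(OH)₂: [Ca²⁺] = (Ksp/[OH⁻]^2) = 0.269 mol L⁻¹
The smaller threshold [Ca²⁺] is reached first, so Ca₃(PO₄)₂ precipitates first.

Ca₃(PO₄)₂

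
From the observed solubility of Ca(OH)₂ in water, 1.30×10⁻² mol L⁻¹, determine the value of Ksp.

Ca(OH)₂(s) ⇌ Ca²⁺(aq) + 2 OH⁻(aq)
If s mol/L of Ca(OH)₂ dissolves, [Ca²⁺] = s and [OH⁻] = 2s.
Ksp = [Ca²⁺][OH⁻]^2 = s · (2s)^2 = 4s^3
Ksp = 4 × (1.30×10⁻²)^3 = 8.79×10⁻⁶

Ksp = 8.79×10⁻⁶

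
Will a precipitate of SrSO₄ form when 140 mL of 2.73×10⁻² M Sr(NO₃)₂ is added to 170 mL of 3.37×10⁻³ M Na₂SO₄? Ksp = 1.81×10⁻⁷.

Yes

Total volume after mixing = 140 + 170 = 310 mL.
[Sr²⁺] = (2.73×10⁻²)(140)/310 = 1.23×10⁻² M
[SO₄²⁻] = (3.37×10⁻³)(170)/310 = 1.85×10⁻³ M
Q = [Sr²⁺][SO₄²⁻] = 2.28×10⁻⁵
Since Q (2.28×10⁻⁵) exceeds Ksp (1.81×10⁻⁷), SrSO₄ will precipitate.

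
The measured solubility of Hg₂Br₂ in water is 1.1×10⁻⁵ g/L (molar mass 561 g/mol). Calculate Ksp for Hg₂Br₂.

Molar solubility s = (1.1×10⁻⁵ g/L) / (561 g/mol) = 1.961×10⁻⁸ mol/L
Hg₂Br₂(s) ⇌ Hg₂²⁺(aq) + 2 Br⁻(aq)
Call the molar solubility s, so that [Hg₂²⁺] = s and [Br⁻] = 2s.
Ksp = [Hg₂²⁺][Br⁻]^2 = s · (2s)^2 = 4s^3
Ksp = 4 × (1.961×10⁻⁸)^3 = 3.0×10⁻²³

Ksp = 3.0×10⁻²³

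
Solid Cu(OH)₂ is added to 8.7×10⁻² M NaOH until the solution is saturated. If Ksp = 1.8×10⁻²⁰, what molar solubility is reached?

2.4×10⁻¹⁸ M

Cu(OH)₂(s) ⇌ Cu²⁺(aq) + 2 OH⁻(aq)
OH⁻ is already present at 8.7×10⁻² M. If s mol/L of Cu(OH)₂ dissolves, [Cu²⁺] = s while [OH⁻] ≈ 8.7×10⁻² M.
Ksp = [Cu²⁺][OH⁻]^2 = s(8.7×10⁻²)^2
s = 1.8×10⁻²⁰ / (8.7×10⁻²)^2 = 2.4×10⁻¹⁸
s = 2.4×10⁻¹⁸ M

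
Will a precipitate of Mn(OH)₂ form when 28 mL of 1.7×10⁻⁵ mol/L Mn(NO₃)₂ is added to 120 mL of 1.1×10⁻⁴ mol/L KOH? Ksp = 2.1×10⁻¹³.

No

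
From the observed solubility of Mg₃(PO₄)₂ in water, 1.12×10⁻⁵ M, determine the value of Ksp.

Ksp = 1.90×10⁻²³

Mg₃(PO₄)₂(s) ⇌ 3 Mg²⁺(aq) + 2 PO₄³⁻(aq)
For each mole of Mg₃(PO₄)₂ that dissolves per liter, [Mg²⁺] = 3s and [PO₄³⁻] = 2s; let s denote this solubility.
Ksp = [Mg²⁺]^3[PO₄³⁻]^2 = (3s)^3 · (2s)^2 = 108s^5
Ksp = 108 × (1.12×10⁻⁵)^5 = 1.90×10⁻²³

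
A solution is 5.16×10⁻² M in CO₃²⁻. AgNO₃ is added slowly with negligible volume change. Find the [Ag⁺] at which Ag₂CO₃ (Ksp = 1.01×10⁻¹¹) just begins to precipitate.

Each salt precipitates once Q = Ksp for that salt.
Ag₂CO₃(s) ⇌ 2 Ag⁺(aq) + CO₃²⁻(aq)
Ksp = [Ag⁺]^2[CO₃²⁻] = [Ag⁺]^2(5.16×10⁻²)
[Ag⁺]^2 = 1.01×10⁻¹¹ / (5.16×10⁻²) = 1.96×10⁻¹⁰
[Ag⁺] = 1.40×10⁻⁵ M

1.40×10⁻⁵ M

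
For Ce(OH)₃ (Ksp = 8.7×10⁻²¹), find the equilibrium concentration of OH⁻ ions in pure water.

1.3×10⁻⁵ M

Ce(OH)₃(s) ⇌ Ce³⁺(aq) + 3 OH⁻(aq)
If s mol/L of Ce(OH)₃ dissolves, [Ce³⁺] = s and [OH⁻] = 3s.
Ksp = [Ce³⁺][OH⁻]^3 = s · (3s)^3 = 27s^4 = 8.7×10⁻²¹
s = 4.2×10⁻⁶ mol L⁻¹
[OH⁻] = 3s = 1.3×10⁻⁵ mol L⁻¹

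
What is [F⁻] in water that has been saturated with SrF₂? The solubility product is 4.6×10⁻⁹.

SrF₂(s) ⇌ Sr²⁺(aq) + 2 F⁻(aq)
Let s be the molar solubility. Then [Sr²⁺] = s and [F⁻] = 2s.
Ksp = [Sr²⁺][F⁻]^2 = s · (2s)^2 = 4s^3 = 4.6×10⁻⁹
s = 1.0×10⁻³ mol L⁻¹
[F⁻] = 2s = 2.1×10⁻³ mol L⁻¹

2.1×10⁻³ M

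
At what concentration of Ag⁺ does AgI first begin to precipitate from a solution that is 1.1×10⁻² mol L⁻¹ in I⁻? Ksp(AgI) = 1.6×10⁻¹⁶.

The threshold for precipitation is Q = Ksp.
AgI(s) ⇌ Ag⁺(aq) + I⁻(aq)
Ksp = [Ag⁺][I⁻] = [Ag⁺](1.1×10⁻²)
[Ag⁺] = 1.6×10⁻¹⁶ / (1.1×10⁻²) = 1.5×10⁻¹⁴
[Ag⁺] = 1.5×10⁻¹⁴ mol L⁻¹

1.5×10⁻¹⁴ M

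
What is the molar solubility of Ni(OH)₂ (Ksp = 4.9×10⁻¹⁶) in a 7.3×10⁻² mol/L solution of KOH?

9.2×10⁻¹⁴ M

Ni(OH)₂(s) ⇌ Ni²⁺(aq) + 2 OH⁻(aq)
Let s be the solubility of Ni(OH)₂ here. The common ion gives [OH⁻] ≈ 7.3×10⁻² mol/L, and [Ni²⁺] = s.
Ksp = [Ni²⁺][OH⁻]^2 = s(7.3×10⁻²)^2
s = 4.9×10⁻¹⁶ / (7.3×10⁻²)^2 = 9.2×10⁻¹⁴
s = 9.2×10⁻¹⁴ mol/L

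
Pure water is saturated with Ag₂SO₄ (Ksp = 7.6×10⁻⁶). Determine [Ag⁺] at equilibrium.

Ag₂SO₄(s) ⇌ 2 Ag⁺(aq) + SO₄²⁻(aq)
Let s be the molar solubility. Then [Ag⁺] = 2s and [SO₄²⁻] = s.
Ksp = [Ag⁺]^2[SO₄²⁻] = (2s)^2 · s = 4s^3 = 7.6×10⁻⁶
s = 1.2×10⁻² mol L⁻¹
[Ag⁺] = 2s = 2.5×10⁻² mol L⁻¹

2.5×10⁻² M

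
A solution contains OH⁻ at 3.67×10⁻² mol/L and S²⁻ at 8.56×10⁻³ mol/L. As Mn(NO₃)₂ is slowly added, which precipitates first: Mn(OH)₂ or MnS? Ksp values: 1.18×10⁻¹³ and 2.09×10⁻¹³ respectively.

Precipitation of each salt begins when its ion product equals Ksp.
For Mn(OH)₂: [Mn²⁺] = (Ksp/[OH⁻]^2) = 8.76×10⁻¹¹ mol/L
For MnS: [Mn²⁺] = (Ksp/[S²⁻]) = 2.44×10⁻¹¹ mol/L
MnS requires the lower [Mn²⁺], so it precipitates first.

MnS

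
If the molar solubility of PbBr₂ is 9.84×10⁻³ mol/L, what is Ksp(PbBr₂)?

PbBr₂(s) ⇌ Pb²⁺(aq) + 2 Br⁻(aq)
If s mol/L of PbBr₂ dissolves, [Pb²⁺] = s and [Br⁻] = 2s.
Ksp = [Pb²⁺][Br⁻]^2 = s · (2s)^2 = 4s^3
Ksp = 4 × (9.84×10⁻³)^3 = 3.81×10⁻⁶

Ksp = 3.81×10⁻⁶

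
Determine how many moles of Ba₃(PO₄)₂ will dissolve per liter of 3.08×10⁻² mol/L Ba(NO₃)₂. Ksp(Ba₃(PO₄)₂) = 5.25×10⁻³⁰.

Ba₃(PO₄)₂(s) ⇌ 3 Ba²⁺(aq) + 2 PO₄³⁻(aq)
The solution already contains Ba²⁺ at 3.08×10⁻² mol/L. Let s be the molar solubility of Ba₃(PO₄)₂.
[Ba²⁺] ≈ 3.08×10⁻² mol/L (common ion dominates); [PO₄³⁻] = 2s.
Ksp = [Ba²⁺]^3[PO₄³⁻]^2 = (3.08×10⁻²)^3(2s)^2
(2s)^2 = 5.25×10⁻³⁰ / (3.08×10⁻²)^3 = 1.80×10⁻²⁵
s = 2.12×10⁻¹³ mol/L

2.12×10⁻¹³ M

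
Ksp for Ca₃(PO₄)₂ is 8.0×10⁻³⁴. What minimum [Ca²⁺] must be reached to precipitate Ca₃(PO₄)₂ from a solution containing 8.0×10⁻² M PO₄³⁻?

5.0×10⁻¹¹ M

Precipitation of each salt begins when its ion product equals Ksp.
Ca₃(PO₄)₂(s) ⇌ 3 Ca²⁺(aq) + 2 PO₄³⁻(aq)
Ksp = [Ca²⁺]^3[PO₄³⁻]^2 = [Ca²⁺]^3(8.0×10⁻²)^2
[Ca²⁺]^3 = 8.0×10⁻³⁴ / (8.0×10⁻²)^2 = 1.3×10⁻³¹
[Ca²⁺] = 5.0×10⁻¹¹ M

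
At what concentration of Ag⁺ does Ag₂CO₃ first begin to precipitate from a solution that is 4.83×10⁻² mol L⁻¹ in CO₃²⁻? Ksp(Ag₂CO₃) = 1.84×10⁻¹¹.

Precipitation begins when Q = Ksp.
Ag₂CO₃(s) ⇌ 2 Ag⁺(aq) + CO₃²⁻(aq)
Ksp = [Ag⁺]^2[CO₃²⁻] = [Ag⁺]^2(4.83×10⁻²)
[Ag⁺]^2 = 1.84×10⁻¹¹ / (4.83×10⁻²) = 3.81×10⁻¹⁰
[Ag⁺] = 1.95×10⁻⁵ mol L⁻¹

1.95×10⁻⁵ M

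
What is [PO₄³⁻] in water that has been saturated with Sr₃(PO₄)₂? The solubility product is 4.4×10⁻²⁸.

2.6×10⁻⁶ M

Sr₃(PO₄)₂(s) ⇌ 3 Sr²⁺(aq) + 2 PO₄³⁻(aq)
If s mol/L of Sr₃(PO₄)₂ dissolves, [Sr²⁺] = 3s and [PO₄³⁻] = 2s.
Ksp = [Sr²⁺]^3[PO₄³⁻]^2 = (3s)^3 · (2s)^2 = 108s^5 = 4.4×10⁻²⁸
s = 1.3×10⁻⁶ M
[PO₄³⁻] = 2s = 2.6×10⁻⁶ M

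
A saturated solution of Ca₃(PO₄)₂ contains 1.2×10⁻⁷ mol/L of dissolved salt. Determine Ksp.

Ca₃(PO₄)₂(s) ⇌ 3 Ca²⁺(aq) + 2 PO₄³⁻(aq)
With molar solubility s: [Ca²⁺] = 3s, [PO₄³⁻] = 2s.
Ksp = [Ca²⁺]^3[PO₄³⁻]^2 = (3s)^3 · (2s)^2 = 108s^5
Ksp = 108 × (1.2×10⁻⁷)^5 = 2.7×10⁻³³

Ksp = 2.7×10⁻³³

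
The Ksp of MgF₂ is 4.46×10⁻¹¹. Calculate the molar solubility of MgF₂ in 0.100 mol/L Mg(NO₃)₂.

1.06×10⁻⁵ M

MgF₂(s) ⇌ Mg²⁺(aq) + 2 F⁻(aq)
Mg²⁺ is already present at 0.100 mol/L. If s mol/L of MgF₂ dissolves, [F⁻] = 2s while [Mg²⁺] ≈ 0.100 mol/L.
Ksp = [Mg²⁺][F⁻]^2 = (0.100)(2s)^2
(2s)^2 = 4.46×10⁻¹¹ / (0.100) = 4.46×10⁻¹⁰
s = 1.06×10⁻⁵ mol/L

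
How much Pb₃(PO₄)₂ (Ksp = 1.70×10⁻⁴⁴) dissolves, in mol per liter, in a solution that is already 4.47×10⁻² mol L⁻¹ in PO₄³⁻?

6.80×10⁻¹⁵ M

Pb₃(PO₄)₂(s) ⇌ 3 Pb²⁺(aq) + 2 PO₄³⁻(aq)
The solution already contains PO₄³⁻ at 4.47×10⁻² mol L⁻¹. Let s be the molar solubility of Pb₃(PO₄)₂.
[PO₄³⁻] ≈ 4.47×10⁻² mol L⁻¹ (common ion dominates); [Pb²⁺] = 3s.
Ksp = [Pb²⁺]^3[PO₄³⁻]^2 = (3s)^3(4.47×10⁻²)^2
(3s)^3 = 1.70×10⁻⁴⁴ / (4.47×10⁻²)^2 = 8.51×10⁻⁴²
s = 6.80×10⁻¹⁵ mol L⁻¹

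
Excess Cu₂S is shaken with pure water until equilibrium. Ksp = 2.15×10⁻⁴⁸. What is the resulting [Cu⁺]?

1.63×10⁻¹⁶ M

Cu₂S(s) ⇌ 2 Cu⁺(aq) + S²⁻(aq)
Call the molar solubility s, so that [Cu⁺] = 2s and [S²⁻] = s.
Ksp = [Cu⁺]^2[S²⁻] = (2s)^2 · s = 4s^3 = 2.15×10⁻⁴⁸
s = 8.13×10⁻¹⁷ M
[Cu⁺] = 2s = 1.63×10⁻¹⁶ M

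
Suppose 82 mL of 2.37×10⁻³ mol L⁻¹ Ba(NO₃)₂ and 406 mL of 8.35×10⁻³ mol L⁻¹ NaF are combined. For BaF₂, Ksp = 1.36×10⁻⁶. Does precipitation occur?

No

Total volume after mixing = 82 + 406 = 488 mL.
[Ba²⁺] = (2.37×10⁻³)(82)/488 = 3.98×10⁻⁴ mol L⁻¹
[F⁻] = (8.35×10⁻³)(406)/488 = 6.95×10⁻³ mol L⁻¹
Q = [Ba²⁺][F⁻]^2 = 1.92×10⁻⁸
Since Q (1.92×10⁻⁸) is less than Ksp (1.36×10⁻⁶), no BaF₂ precipitates.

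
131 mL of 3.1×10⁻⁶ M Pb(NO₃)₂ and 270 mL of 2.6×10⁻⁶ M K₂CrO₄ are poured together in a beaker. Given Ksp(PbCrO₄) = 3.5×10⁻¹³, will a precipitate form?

Total volume after mixing = 131 + 270 = 401 mL.
[Pb²⁺] = (3.1×10⁻⁶)(131)/401 = 1.0×10⁻⁶ M
[CrO₄²⁻] = (2.6×10⁻⁶)(270)/401 = 1.8×10⁻⁶ M
Q = [Pb²⁺][CrO₄²⁻] = 1.8×10⁻¹²
Since Q (1.8×10⁻¹²) exceeds Ksp (3.5×10⁻¹³), PbCrO₄ will precipitate.

Yes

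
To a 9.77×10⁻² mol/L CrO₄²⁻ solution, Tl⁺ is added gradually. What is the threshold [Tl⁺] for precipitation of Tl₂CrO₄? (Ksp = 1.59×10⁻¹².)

4.03×10⁻⁶ M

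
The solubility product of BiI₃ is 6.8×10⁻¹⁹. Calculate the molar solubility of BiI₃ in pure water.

BiI₃(s) ⇌ Bi³⁺(aq) + 3 I⁻(aq)
For each mole of BiI₃ that dissolves per liter, [Bi³⁺] = s and [I⁻] = 3s; let s denote this solubility.
Ksp = [Bi³⁺][I⁻]^3 = s · (3s)^3 = 27s^4
27s^4 = 6.8×10⁻¹⁹  ⇒  s^4 = 2.5×10⁻²⁰
s = (2.5×10⁻²⁰)^(1/4) = 1.3×10⁻⁵ M

1.3×10⁻⁵ M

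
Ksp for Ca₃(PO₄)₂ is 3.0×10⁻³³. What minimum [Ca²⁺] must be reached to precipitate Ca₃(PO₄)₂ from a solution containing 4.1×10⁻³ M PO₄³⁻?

Precipitation of each salt begins when its ion product equals Ksp.
Ca₃(PO₄)₂(s) ⇌ 3 Ca²⁺(aq) + 2 PO₄³⁻(aq)
Ksp = [Ca²⁺]^3[PO₄³⁻]^2 = [Ca²⁺]^3(4.1×10⁻³)^2
[Ca²⁺]^3 = 3.0×10⁻³³ / (4.1×10⁻³)^2 = 1.8×10⁻²⁸
[Ca²⁺] = 5.6×10⁻¹⁰ M

5.6×10⁻¹⁰ M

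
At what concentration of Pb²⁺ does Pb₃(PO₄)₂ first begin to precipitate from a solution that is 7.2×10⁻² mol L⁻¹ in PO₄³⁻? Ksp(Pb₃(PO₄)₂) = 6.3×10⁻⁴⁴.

2.3×10⁻¹⁴ M

The threshold for precipitation is Q = Ksp.
Pb₃(PO₄)₂(s) ⇌ 3 Pb²⁺(aq) + 2 PO₄³⁻(aq)
Ksp = [Pb²⁺]^3[PO₄³⁻]^2 = [Pb²⁺]^3(7.2×10⁻²)^2
[Pb²⁺]^3 = 6.3×10⁻⁴⁴ / (7.2×10⁻²)^2 = 1.2×10⁻⁴¹
[Pb²⁺] = 2.3×10⁻¹⁴ mol L⁻¹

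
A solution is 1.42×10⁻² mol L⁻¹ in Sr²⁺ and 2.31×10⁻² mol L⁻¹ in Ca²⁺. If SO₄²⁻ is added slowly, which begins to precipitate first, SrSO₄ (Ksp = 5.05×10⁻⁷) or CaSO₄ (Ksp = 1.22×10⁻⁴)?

SrSO₄

Precipitation begins when Q = Ksp.
For SrSO₄: [SO₄²⁻] = (Ksp/[Sr²⁺]) = 3.56×10⁻⁵ mol L⁻¹
For CaSO₄: [SO₄²⁻] = (Ksp/[Ca²⁺]) = 5.28×10⁻³ mol L⁻¹
The smaller threshold [SO₄²⁻] is reached first, so SrSO₄ precipitates first.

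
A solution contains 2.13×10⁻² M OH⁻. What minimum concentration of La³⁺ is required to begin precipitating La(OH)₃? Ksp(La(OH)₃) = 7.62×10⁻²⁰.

7.89×10⁻¹⁵ M

A salt starts to precipitate once the ion product Q reaches its Ksp.
La(OH)₃(s) ⇌ La³⁺(aq) + 3 OH⁻(aq)
Ksp = [La³⁺][OH⁻]^3 = [La³⁺](2.13×10⁻²)^3
[La³⁺] = 7.62×10⁻²⁰ / (2.13×10⁻²)^3 = 7.89×10⁻¹⁵
[La³⁺] = 7.89×10⁻¹⁵ M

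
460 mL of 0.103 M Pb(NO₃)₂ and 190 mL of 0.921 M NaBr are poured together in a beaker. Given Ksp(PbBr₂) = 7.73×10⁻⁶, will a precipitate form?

Yes

The combined volume is 650 mL.
[Pb²⁺] = (0.103)(460)/650 = 7.29×10⁻² M
[Br⁻] = (0.921)(190)/650 = 0.269 M
Q = [Pb²⁺][Br⁻]^2 = 5.28×10⁻³
Because Q > Ksp (5.28×10⁻³ vs 7.73×10⁻⁶), a precipitate of PbBr₂ forms.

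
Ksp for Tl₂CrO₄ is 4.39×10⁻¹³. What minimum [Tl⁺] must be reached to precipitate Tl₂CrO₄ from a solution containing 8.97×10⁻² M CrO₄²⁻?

2.21×10⁻⁶ M

The threshold for precipitation is Q = Ksp.
Tl₂CrO₄(s) ⇌ 2 Tl⁺(aq) + CrO₄²⁻(aq)
Ksp = [Tl⁺]^2[CrO₄²⁻] = [Tl⁺]^2(8.97×10⁻²)
[Tl⁺]^2 = 4.39×10⁻¹³ / (8.97×10⁻²) = 4.89×10⁻¹²
[Tl⁺] = 2.21×10⁻⁶ M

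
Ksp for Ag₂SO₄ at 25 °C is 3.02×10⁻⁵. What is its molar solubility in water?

Ag₂SO₄(s) ⇌ 2 Ag⁺(aq) + SO₄²⁻(aq)
Call the molar solubility s, so that [Ag⁺] = 2s and [SO₄²⁻] = s.
Ksp = [Ag⁺]^2[SO₄²⁻] = (2s)^2 · s = 4s^3
4s^3 = 3.02×10⁻⁵  ⇒  s^3 = 7.55×10⁻⁶
s = 1.96×10⁻² mol/L

1.96×10⁻² M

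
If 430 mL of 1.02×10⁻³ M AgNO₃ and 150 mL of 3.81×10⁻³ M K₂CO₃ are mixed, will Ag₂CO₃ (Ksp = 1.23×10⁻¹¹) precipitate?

Yes

After mixing, V = 430 mL + 150 mL = 580 mL.
[Ag⁺] = (1.02×10⁻³)(430)/580 = 7.56×10⁻⁴ M
[CO₃²⁻] = (3.81×10⁻³)(150)/580 = 9.85×10⁻⁴ M
Q = [Ag⁺]^2[CO₃²⁻] = 5.63×10⁻¹⁰
Q = 5.63×10⁻¹⁰ > Ksp = 1.23×10⁻¹¹, so the solution is supersaturated and Ag₂CO₃ precipitates.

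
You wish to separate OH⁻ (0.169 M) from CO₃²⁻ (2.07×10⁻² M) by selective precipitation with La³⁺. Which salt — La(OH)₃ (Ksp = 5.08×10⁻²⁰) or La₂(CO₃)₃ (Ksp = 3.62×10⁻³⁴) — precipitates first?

Precipitation begins when Q = Ksp.
For La(OH)₃: [La³⁺] = (Ksp/[OH⁻]^3) = 1.05×10⁻¹⁷ M
For La₂(CO₃)₃: [La³⁺] = (Ksp/[CO₃²⁻]^3)^(1/2) = 6.39×10⁻¹⁵ M
La(OH)₃ requires the lower [La³⁺], so it precipitates first.

La(OH)₃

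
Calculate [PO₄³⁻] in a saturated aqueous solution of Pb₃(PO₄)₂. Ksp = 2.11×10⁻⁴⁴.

Pb₃(PO₄)₂(s) ⇌ 3 Pb²⁺(aq) + 2 PO₄³⁻(aq)
Call the molar solubility s, so that [Pb²⁺] = 3s and [PO₄³⁻] = 2s.
Ksp = [Pb²⁺]^3[PO₄³⁻]^2 = (3s)^3 · (2s)^2 = 108s^5 = 2.11×10⁻⁴⁴
s = 7.21×10⁻¹⁰ mol L⁻¹
[PO₄³⁻] = 2s = 1.44×10⁻⁹ mol L⁻¹

1.44×10⁻⁹ M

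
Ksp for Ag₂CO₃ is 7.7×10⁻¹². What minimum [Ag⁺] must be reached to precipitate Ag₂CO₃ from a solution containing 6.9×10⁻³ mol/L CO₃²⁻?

3.3×10⁻⁵ M

The threshold for precipitation is Q = Ksp.
Ag₂CO₃(s) ⇌ 2 Ag⁺(aq) + CO₃²⁻(aq)
Ksp = [Ag⁺]^2[CO₃²⁻] = [Ag⁺]^2(6.9×10⁻³)
[Ag⁺]^2 = 7.7×10⁻¹² / (6.9×10⁻³) = 1.1×10⁻⁹
[Ag⁺] = 3.3×10⁻⁵ mol/L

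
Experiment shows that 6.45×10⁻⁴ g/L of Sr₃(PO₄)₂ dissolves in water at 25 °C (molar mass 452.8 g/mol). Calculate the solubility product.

s = (6.45×10⁻⁴ g L⁻¹)/(452.8 g mol⁻¹) = 1.4245×10⁻⁶ M
Sr₃(PO₄)₂(s) ⇌ 3 Sr²⁺(aq) + 2 PO₄³⁻(aq)
For each mole of Sr₃(PO₄)₂ that dissolves per liter, [Sr²⁺] = 3s and [PO₄³⁻] = 2s; let s denote this solubility.
Ksp = [Sr²⁺]^3[PO₄³⁻]^2 = (3s)^3 · (2s)^2 = 108s^5
Ksp = 108 × (1.4245×10⁻⁶)^5 = 6.33×10⁻²⁸

Ksp = 6.33×10⁻²⁸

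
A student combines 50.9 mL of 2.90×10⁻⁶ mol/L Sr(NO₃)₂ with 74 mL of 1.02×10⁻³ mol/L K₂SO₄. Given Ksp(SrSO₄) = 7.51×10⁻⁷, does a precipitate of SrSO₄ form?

The combined volume is 124.9 mL.
[Sr²⁺] = (2.90×10⁻⁶)(50.9)/124.9 = 1.18×10⁻⁶ mol/L
[SO₄²⁻] = (1.02×10⁻³)(74)/124.9 = 6.04×10⁻⁴ mol/L
Q = [Sr²⁺][SO₄²⁻] = 7.14×10⁻¹⁰
Q < Ksp (7.14×10⁻¹⁰ vs 7.51×10⁻⁷); the solution remains unsaturated and no precipitate forms.

No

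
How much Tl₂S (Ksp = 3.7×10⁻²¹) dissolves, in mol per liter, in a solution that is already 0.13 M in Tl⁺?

2.2×10⁻¹⁹ M

Tl₂S(s) ⇌ 2 Tl⁺(aq) + S²⁻(aq)
Tl⁺ is already present at 0.13 M. If s mol/L of Tl₂S dissolves, [S²⁻] = s while [Tl⁺] ≈ 0.13 M.
Ksp = [Tl⁺]^2[S²⁻] = (0.13)^2s
s = 3.7×10⁻²¹ / (0.13)^2 = 2.2×10⁻¹⁹
s = 2.2×10⁻¹⁹ M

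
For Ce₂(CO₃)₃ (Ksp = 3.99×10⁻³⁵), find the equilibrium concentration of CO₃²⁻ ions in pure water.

1.55×10⁻⁷ M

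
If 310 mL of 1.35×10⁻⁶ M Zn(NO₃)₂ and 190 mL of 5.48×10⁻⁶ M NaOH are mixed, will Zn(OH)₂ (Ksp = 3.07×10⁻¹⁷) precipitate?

Total volume after mixing = 310 + 190 = 500 mL.
[Zn²⁺] = (1.35×10⁻⁶)(310)/500 = 8.37×10⁻⁷ M
[OH⁻] = (5.48×10⁻⁶)(190)/500 = 2.08×10⁻⁶ M
Q = [Zn²⁺][OH⁻]^2 = 3.63×10⁻¹⁸
Q < Ksp (3.63×10⁻¹⁸ vs 3.07×10⁻¹⁷); the solution remains unsaturated and no precipitate forms.

No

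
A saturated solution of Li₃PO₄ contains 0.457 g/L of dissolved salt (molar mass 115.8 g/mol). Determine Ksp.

Ksp = 6.55×10⁻⁹

Convert to molarity: s = 0.457 / 115.8 = 3.9465×10⁻³ mol/L
Li₃PO₄(s) ⇌ 3 Li⁺(aq) + PO₄³⁻(aq)
If s mol/L of Li₃PO₄ dissolves, [Li⁺] = 3s and [PO₄³⁻] = s.
Ksp = [Li⁺]^3[PO₄³⁻] = (3s)^3 · s = 27s^4
Ksp = 27 × (3.9465×10⁻³)^4 = 6.55×10⁻⁹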